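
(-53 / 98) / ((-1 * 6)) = 53 / 588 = 0.09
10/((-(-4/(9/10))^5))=59049/10240000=0.01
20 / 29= 0.69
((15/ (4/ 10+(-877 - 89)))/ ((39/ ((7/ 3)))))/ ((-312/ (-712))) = -15575/ 7343388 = -0.00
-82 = -82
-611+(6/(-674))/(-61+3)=-11942603/19546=-611.00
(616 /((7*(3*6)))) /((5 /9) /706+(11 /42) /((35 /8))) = 7610680 /94417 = 80.61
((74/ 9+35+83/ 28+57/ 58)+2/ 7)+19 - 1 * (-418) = 484.45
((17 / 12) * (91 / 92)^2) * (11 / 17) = 91091 / 101568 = 0.90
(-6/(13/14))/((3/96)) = -2688/13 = -206.77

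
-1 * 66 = -66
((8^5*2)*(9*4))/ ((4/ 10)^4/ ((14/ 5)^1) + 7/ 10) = 4128768000/ 1241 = 3326968.57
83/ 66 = 1.26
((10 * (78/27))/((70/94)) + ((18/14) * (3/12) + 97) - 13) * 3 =31025/84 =369.35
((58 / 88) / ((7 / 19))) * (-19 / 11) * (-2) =10469 / 1694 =6.18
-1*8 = -8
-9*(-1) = 9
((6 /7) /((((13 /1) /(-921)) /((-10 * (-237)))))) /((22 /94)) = -615541140 /1001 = -614926.21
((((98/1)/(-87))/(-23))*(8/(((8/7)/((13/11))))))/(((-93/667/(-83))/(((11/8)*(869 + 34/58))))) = 518505897/1798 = 288379.25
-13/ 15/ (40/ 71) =-1.54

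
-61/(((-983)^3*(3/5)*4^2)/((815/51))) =248575/2325262388976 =0.00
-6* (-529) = 3174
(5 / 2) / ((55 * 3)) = 1 / 66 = 0.02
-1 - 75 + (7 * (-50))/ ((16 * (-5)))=-573/ 8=-71.62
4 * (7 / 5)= 28 / 5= 5.60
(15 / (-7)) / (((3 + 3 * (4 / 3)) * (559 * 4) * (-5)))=3 / 109564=0.00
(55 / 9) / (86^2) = 0.00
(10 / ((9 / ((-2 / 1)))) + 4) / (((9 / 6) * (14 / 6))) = 32 / 63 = 0.51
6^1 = 6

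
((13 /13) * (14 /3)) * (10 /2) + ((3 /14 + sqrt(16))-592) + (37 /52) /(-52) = -32052641 /56784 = -564.47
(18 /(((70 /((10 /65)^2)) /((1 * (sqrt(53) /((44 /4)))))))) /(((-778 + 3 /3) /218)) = -2616 * sqrt(53) /16851835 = -0.00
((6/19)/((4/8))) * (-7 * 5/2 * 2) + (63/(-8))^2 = 48531/1216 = 39.91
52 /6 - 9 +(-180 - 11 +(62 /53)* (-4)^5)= -220886 /159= -1389.22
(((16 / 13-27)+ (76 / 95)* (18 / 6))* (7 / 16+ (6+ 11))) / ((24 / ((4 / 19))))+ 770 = 30289133 / 39520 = 766.43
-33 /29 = -1.14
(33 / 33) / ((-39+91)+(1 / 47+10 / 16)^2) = 141376 / 7410601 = 0.02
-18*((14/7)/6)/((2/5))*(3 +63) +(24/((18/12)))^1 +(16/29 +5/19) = -536225/551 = -973.19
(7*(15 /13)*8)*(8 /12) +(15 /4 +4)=2643 /52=50.83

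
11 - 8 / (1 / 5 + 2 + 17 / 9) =208 / 23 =9.04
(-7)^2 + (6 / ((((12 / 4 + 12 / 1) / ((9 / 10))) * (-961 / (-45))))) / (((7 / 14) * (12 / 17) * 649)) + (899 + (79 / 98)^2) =28411633818803 / 29949545780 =948.65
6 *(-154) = -924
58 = 58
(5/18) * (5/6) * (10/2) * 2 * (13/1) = 1625/54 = 30.09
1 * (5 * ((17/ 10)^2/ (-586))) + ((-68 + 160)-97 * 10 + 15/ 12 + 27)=-9959359/ 11720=-849.77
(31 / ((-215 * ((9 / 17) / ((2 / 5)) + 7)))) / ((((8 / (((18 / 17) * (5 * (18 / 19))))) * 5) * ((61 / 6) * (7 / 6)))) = -90396 / 493635485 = -0.00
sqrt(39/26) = sqrt(6)/2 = 1.22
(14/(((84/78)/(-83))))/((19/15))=-16185/19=-851.84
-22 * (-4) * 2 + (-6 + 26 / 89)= 15156 / 89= 170.29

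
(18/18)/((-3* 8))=-0.04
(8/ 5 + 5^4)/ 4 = 156.65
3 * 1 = 3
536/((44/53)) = 7102/11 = 645.64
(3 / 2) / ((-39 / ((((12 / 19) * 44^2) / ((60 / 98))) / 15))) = -94864 / 18525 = -5.12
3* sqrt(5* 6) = 3* sqrt(30) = 16.43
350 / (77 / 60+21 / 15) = 3000 / 23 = 130.43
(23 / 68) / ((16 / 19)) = 437 / 1088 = 0.40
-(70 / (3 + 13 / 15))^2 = -275625 / 841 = -327.73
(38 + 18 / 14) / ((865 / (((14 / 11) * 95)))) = 950 / 173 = 5.49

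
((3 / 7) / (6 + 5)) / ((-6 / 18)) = -9 / 77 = -0.12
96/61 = 1.57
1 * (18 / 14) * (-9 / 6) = -27 / 14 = -1.93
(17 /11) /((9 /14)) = 238 /99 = 2.40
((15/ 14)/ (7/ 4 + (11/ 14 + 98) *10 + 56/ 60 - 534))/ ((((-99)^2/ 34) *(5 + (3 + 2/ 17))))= 14450/ 14408061327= 0.00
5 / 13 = 0.38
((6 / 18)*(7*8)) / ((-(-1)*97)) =56 / 291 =0.19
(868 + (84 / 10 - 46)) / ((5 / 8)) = 33216 / 25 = 1328.64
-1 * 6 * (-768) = 4608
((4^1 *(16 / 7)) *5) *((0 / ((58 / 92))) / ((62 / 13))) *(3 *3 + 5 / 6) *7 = 0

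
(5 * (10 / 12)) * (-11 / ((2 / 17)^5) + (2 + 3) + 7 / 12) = -1171368625 / 576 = -2033626.09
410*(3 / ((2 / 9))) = 5535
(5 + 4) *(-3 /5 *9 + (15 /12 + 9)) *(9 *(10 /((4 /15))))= 117855 /8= 14731.88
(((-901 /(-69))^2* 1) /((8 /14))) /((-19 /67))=-1052.23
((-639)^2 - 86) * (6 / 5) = 489882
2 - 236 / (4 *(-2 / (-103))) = -6073 / 2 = -3036.50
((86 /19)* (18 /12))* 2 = 258 /19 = 13.58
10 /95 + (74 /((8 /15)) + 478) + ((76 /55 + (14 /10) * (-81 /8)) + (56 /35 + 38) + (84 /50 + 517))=48585899 /41800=1162.34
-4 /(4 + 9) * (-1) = 4 /13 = 0.31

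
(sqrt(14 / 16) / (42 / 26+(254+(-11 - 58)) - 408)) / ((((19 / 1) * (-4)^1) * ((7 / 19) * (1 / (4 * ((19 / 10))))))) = 247 * sqrt(14) / 805840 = 0.00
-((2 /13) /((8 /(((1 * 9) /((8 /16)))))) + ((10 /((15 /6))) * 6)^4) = -8626185 /26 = -331776.35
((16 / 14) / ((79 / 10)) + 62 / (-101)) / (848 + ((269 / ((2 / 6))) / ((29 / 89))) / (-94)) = -71437556 / 125100945725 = -0.00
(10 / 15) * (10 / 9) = 20 / 27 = 0.74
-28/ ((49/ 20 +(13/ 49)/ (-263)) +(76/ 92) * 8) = -165984560/ 53694149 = -3.09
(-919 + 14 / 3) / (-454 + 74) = 2743 / 1140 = 2.41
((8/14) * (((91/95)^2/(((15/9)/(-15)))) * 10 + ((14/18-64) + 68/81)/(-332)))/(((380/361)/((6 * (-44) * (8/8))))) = 11808.05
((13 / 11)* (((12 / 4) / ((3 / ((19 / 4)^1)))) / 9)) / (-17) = -247 / 6732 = -0.04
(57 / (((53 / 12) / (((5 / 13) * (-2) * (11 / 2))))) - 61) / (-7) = 79649 / 4823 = 16.51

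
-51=-51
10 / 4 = 5 / 2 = 2.50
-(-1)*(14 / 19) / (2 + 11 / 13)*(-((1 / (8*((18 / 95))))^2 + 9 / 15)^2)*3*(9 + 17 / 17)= -1048353932899 / 125948805120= -8.32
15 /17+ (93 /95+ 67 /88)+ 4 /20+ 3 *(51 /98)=30528873 /6963880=4.38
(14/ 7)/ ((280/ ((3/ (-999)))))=-1/ 46620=-0.00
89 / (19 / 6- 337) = -534 / 2003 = -0.27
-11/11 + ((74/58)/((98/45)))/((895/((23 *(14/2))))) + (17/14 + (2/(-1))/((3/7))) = -473870/109011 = -4.35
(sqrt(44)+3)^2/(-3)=-53/3 - 4* sqrt(11)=-30.93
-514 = -514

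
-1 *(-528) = 528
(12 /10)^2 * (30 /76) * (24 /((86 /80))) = 10368 /817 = 12.69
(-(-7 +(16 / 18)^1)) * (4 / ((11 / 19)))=380 / 9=42.22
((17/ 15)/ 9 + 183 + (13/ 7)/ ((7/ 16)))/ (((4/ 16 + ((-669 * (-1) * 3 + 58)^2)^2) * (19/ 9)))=4957832/ 1015736725555926465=0.00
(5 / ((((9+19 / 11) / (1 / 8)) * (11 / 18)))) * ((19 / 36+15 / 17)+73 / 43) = 408925 / 1380128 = 0.30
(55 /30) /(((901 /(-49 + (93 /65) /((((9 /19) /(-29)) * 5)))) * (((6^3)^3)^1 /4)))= -89177 /1659938248800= -0.00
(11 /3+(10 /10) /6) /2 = 23 /12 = 1.92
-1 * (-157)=157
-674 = -674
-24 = -24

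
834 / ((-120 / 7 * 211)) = -973 / 4220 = -0.23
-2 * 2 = -4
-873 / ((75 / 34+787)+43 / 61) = -1810602 / 1638275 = -1.11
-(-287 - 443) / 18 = 365 / 9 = 40.56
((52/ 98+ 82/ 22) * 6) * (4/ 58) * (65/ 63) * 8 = 1591200/ 109417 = 14.54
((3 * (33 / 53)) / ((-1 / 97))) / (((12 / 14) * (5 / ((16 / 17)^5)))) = -11747721216 / 376262105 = -31.22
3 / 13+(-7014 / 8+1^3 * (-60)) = -48699 / 52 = -936.52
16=16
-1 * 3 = -3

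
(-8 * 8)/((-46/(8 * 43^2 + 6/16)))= 473356/23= 20580.70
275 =275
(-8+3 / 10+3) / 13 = -47 / 130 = -0.36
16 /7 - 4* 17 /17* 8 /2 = -96 /7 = -13.71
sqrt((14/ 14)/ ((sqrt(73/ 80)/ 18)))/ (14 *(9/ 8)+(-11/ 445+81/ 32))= 85440 *sqrt(2) *5^(1/ 4) *73^(3/ 4)/ 18978029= 0.24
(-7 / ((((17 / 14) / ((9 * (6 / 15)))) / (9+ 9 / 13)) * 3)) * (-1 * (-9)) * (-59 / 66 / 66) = 1092798 / 133705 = 8.17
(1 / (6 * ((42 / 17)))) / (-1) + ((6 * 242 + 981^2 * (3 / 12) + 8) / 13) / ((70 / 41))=27481843 / 2520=10905.49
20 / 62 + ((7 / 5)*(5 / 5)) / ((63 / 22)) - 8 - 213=-307163 / 1395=-220.19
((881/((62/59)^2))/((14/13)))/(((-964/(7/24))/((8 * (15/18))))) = -199339465/133402176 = -1.49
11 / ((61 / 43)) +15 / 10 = 1129 / 122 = 9.25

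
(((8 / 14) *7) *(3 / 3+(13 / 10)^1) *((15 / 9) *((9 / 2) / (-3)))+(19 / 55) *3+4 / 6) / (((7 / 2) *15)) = -1004 / 2475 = -0.41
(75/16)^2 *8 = 5625/32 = 175.78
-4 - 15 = -19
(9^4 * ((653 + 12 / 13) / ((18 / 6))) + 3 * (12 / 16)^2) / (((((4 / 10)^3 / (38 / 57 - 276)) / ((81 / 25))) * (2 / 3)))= -49755875126895 / 1664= -29901367263.76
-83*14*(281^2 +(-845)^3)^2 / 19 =-22257639320111381323.79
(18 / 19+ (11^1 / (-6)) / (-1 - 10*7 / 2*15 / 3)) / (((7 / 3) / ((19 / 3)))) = 1747 / 672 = 2.60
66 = 66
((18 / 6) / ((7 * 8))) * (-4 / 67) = -3 / 938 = -0.00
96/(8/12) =144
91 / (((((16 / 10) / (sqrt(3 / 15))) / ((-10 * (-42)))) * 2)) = 9555 * sqrt(5) / 4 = 5341.41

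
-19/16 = -1.19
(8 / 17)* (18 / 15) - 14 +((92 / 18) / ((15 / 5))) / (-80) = -247063 / 18360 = -13.46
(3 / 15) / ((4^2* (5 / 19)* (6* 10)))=19 / 24000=0.00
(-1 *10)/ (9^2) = -10/ 81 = -0.12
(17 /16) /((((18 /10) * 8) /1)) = 85 /1152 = 0.07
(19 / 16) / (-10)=-19 / 160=-0.12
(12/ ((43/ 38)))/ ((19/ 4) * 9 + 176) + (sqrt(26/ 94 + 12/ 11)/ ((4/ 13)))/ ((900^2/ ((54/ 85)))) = 0.05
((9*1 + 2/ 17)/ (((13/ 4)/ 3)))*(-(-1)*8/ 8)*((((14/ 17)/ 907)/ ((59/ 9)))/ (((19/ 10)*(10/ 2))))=468720/ 3819918479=0.00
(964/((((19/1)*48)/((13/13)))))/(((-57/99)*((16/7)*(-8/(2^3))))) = 18557/23104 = 0.80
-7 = -7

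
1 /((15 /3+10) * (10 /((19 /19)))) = 1 /150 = 0.01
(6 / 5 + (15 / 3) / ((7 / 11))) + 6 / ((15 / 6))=401 / 35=11.46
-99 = -99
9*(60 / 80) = 27 / 4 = 6.75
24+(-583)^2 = 339913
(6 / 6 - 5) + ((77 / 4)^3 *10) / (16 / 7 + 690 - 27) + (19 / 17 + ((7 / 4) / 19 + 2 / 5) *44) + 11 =136.99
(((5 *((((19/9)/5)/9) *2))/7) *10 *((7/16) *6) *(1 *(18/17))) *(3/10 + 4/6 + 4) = 2831/306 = 9.25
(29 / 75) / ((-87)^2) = 1 / 19575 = 0.00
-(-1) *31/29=1.07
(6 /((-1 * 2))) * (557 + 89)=-1938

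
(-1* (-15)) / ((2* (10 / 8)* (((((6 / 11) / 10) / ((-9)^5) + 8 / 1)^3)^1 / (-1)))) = -7612252689388272750 / 649578671147338578359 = -0.01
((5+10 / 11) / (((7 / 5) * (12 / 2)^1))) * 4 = 650 / 231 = 2.81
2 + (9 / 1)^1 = 11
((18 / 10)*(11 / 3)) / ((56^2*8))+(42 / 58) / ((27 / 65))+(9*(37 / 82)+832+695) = 2057534782573 / 1342333440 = 1532.80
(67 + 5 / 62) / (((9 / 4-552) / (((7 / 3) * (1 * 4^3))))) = -3726464 / 204507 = -18.22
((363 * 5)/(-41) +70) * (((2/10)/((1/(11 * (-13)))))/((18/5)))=-150865/738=-204.42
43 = 43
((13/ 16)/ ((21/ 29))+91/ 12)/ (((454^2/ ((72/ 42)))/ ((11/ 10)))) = 6435/ 80797472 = 0.00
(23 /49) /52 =23 /2548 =0.01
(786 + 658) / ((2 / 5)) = 3610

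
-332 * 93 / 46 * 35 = -23492.61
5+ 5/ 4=25/ 4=6.25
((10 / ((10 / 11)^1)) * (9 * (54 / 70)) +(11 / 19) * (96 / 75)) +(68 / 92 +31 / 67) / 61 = 24107920299 / 312553325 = 77.13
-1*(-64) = 64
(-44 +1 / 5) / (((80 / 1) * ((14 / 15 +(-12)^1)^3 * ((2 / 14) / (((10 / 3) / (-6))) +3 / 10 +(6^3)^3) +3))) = 344925 / 8605028075080688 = 0.00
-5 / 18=-0.28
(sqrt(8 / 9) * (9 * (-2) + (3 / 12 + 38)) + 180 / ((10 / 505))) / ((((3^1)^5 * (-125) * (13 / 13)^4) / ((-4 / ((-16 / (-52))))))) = 13 * sqrt(2) / 2250 + 2626 / 675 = 3.90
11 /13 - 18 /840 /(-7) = 10819 /12740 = 0.85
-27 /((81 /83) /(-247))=20501 /3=6833.67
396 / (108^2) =11 / 324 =0.03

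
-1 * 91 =-91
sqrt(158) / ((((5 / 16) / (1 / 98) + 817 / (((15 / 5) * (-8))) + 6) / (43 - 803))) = -9120 * sqrt(158) / 31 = -3697.96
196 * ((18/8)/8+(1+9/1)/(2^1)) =8281/8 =1035.12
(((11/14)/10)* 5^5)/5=1375/28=49.11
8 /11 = 0.73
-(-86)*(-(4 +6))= -860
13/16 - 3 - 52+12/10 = -4239/80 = -52.99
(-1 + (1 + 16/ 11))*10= 14.55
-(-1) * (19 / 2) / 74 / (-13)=-19 / 1924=-0.01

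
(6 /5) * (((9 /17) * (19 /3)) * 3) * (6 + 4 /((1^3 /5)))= 26676 /85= 313.84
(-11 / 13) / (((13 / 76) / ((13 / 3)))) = -836 / 39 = -21.44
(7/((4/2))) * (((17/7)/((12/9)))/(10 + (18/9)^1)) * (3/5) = 51/160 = 0.32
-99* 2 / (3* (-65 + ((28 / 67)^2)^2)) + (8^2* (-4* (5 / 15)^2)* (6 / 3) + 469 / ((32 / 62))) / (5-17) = -158287974659923 / 2262311785152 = -69.97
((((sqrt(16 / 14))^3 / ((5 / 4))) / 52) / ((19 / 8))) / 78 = 64 * sqrt(14) / 2360085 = 0.00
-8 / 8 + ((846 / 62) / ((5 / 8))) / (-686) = -54857 / 53165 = -1.03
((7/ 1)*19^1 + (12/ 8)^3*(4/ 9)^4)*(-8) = -258808/ 243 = -1065.05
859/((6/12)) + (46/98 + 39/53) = 4464776/2597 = 1719.21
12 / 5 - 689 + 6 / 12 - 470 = -11561 / 10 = -1156.10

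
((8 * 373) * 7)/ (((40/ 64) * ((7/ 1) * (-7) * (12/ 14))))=-11936/ 15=-795.73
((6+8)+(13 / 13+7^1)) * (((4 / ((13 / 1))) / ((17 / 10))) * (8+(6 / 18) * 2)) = 1760 / 51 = 34.51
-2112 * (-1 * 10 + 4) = 12672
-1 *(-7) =7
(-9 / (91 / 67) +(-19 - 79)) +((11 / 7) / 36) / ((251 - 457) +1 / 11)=-776343913 / 7420140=-104.63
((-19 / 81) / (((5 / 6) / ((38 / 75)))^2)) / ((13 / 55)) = -1207184 / 3290625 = -0.37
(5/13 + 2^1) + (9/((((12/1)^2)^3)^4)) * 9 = 30424719300063162569588749/12758753254865197206601728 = 2.38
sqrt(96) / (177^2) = 4 * sqrt(6) / 31329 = 0.00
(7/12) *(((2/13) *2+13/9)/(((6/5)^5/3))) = 4484375/3639168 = 1.23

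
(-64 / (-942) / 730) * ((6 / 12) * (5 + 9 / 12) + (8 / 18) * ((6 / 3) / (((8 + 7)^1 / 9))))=818 / 2578725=0.00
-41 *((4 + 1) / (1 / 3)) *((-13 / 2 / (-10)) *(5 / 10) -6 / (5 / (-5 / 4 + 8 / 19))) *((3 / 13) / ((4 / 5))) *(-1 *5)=9252675 / 7904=1170.63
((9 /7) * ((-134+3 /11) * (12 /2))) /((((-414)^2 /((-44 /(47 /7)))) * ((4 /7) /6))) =10297 /24863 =0.41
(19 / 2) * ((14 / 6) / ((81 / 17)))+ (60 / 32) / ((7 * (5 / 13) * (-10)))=4.58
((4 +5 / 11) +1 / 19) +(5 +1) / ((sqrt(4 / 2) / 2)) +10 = 22.99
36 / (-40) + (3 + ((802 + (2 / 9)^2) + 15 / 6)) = 806.65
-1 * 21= -21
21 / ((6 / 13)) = 91 / 2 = 45.50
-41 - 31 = -72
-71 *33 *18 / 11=-3834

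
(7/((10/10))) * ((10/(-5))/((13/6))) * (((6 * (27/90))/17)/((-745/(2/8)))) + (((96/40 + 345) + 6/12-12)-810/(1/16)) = -20784949067/1646450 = -12624.10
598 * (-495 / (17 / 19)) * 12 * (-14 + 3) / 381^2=82488120 / 274193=300.84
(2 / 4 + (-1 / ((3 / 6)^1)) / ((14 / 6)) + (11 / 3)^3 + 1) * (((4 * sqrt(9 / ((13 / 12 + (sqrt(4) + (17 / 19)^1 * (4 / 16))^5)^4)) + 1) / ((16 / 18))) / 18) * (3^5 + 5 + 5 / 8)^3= 830665548827143119257224014991917 / 17249606598916737734557696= 48155622.80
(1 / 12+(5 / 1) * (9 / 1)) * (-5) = -2705 / 12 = -225.42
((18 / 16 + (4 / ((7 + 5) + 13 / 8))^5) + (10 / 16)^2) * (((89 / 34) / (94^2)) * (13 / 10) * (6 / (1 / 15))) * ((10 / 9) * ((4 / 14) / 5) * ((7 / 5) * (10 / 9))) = 0.01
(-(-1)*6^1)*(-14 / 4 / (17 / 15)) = -315 / 17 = -18.53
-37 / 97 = -0.38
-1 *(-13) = 13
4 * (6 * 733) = 17592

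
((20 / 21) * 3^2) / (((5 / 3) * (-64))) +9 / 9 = 103 / 112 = 0.92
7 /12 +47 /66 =57 /44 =1.30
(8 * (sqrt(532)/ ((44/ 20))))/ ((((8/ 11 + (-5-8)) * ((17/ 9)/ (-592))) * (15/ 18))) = 18944 * sqrt(133)/ 85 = 2570.27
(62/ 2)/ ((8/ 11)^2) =3751/ 64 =58.61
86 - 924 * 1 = -838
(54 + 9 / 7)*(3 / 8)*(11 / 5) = 12771 / 280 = 45.61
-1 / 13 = -0.08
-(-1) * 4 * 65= 260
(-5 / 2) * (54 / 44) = -135 / 44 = -3.07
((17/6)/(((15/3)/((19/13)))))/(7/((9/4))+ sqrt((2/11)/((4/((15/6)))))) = 596904/2215915 -8721 * sqrt(55)/2215915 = 0.24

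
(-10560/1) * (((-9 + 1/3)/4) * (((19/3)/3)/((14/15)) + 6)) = 3969680/21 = 189032.38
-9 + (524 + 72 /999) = 57173 /111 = 515.07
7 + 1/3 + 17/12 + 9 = 71/4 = 17.75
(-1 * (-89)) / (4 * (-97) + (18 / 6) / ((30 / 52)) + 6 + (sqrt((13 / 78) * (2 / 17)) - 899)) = -144771405 / 2075273666 - 2225 * sqrt(51) / 2075273666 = -0.07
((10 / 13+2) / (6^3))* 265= 265 / 78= 3.40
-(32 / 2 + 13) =-29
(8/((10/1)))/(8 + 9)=4/85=0.05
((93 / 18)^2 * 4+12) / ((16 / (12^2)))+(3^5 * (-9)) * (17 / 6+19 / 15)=-78977 / 10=-7897.70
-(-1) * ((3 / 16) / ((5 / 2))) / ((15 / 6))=3 / 100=0.03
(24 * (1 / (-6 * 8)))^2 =1 / 4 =0.25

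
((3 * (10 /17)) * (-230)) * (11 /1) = -75900 /17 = -4464.71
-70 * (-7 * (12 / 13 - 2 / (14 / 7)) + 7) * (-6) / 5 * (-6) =-49392 / 13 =-3799.38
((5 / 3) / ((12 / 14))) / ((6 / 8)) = 70 / 27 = 2.59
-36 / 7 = -5.14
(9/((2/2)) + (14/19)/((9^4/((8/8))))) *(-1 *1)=-9.00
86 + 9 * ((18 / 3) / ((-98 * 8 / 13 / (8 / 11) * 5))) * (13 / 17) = 85.90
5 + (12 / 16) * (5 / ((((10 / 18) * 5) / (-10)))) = -8.50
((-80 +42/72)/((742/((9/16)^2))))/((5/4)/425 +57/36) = -6561405/307342336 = -0.02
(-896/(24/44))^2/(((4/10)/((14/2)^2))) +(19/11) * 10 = 32724287150/99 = 330548355.05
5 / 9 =0.56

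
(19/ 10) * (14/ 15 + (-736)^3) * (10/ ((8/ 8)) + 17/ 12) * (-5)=7783391459539/ 180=43241063664.11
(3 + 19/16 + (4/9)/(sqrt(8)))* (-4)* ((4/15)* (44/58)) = -1474/435 - 352* sqrt(2)/3915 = -3.52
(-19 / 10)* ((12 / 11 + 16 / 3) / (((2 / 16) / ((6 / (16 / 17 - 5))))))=547808 / 3795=144.35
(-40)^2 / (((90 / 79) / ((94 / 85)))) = 237632 / 153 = 1553.15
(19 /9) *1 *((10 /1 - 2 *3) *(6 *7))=1064 /3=354.67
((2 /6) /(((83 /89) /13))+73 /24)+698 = 705.69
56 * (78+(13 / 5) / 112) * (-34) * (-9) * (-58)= -387731682 / 5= -77546336.40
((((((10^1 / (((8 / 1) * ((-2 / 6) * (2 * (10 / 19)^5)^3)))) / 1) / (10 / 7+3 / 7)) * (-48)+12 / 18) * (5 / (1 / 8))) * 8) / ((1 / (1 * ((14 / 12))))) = 20084703860524358149577 / 292500000000000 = 68665654.22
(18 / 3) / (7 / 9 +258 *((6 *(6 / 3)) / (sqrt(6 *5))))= -1890 / 129400171 +250776 *sqrt(30) / 129400171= 0.01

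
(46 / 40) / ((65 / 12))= 69 / 325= 0.21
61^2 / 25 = 148.84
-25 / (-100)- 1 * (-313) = 1253 / 4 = 313.25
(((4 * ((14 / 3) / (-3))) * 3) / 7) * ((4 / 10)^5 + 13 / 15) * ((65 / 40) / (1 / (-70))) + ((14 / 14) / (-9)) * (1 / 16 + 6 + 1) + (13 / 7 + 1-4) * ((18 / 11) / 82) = 8371969171 / 31570000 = 265.19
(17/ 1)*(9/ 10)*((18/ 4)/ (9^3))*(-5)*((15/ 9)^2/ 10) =-85/ 648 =-0.13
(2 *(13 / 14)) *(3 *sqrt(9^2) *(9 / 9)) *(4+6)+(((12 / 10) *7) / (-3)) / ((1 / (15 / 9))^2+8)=733100 / 1463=501.09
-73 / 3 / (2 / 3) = -73 / 2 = -36.50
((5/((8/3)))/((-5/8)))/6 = -1/2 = -0.50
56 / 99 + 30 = 3026 / 99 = 30.57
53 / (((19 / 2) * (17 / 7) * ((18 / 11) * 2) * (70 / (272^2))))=634304 / 855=741.88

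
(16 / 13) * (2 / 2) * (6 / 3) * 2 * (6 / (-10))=-192 / 65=-2.95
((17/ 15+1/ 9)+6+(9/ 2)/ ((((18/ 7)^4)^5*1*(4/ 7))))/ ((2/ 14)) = 2873232122839559602822702421/ 56658827628427014108610560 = 50.71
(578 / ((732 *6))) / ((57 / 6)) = 289 / 20862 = 0.01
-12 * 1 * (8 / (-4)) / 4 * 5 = 30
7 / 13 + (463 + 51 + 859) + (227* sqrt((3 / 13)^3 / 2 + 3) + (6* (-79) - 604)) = 3842 / 13 + 227* sqrt(343434) / 338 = 689.12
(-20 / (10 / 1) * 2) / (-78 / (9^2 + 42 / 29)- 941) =0.00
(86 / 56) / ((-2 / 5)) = -215 / 56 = -3.84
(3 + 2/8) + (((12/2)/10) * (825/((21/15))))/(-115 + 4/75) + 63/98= 197189/241388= 0.82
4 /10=0.40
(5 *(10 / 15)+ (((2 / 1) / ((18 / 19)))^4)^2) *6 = 34254104222 / 14348907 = 2387.23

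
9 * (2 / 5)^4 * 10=288 / 125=2.30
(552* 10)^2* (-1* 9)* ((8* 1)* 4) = -8775475200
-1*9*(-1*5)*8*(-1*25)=-9000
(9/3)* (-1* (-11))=33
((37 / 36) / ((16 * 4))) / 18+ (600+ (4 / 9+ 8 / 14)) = 174477571 / 290304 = 601.02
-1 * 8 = -8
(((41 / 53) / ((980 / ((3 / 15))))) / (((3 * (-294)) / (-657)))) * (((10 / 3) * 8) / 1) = 5986 / 1908795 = 0.00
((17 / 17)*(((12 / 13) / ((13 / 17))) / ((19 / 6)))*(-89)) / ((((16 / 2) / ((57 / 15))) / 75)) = -204255 / 169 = -1208.61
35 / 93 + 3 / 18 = 101 / 186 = 0.54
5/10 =1/2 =0.50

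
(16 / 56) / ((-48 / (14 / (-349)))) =1 / 4188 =0.00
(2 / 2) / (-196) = -1 / 196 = -0.01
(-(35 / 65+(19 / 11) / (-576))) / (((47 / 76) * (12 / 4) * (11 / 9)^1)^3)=-907548585 / 19760943059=-0.05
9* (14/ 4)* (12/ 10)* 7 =1323/ 5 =264.60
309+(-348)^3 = -42143883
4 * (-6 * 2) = -48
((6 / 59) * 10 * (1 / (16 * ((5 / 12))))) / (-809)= -0.00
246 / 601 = 0.41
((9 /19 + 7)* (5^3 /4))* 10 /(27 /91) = 4038125 /513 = 7871.59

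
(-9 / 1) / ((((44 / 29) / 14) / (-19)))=1577.86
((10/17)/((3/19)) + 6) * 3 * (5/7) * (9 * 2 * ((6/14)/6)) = 22320/833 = 26.79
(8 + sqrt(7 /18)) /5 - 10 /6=-1 /15 + sqrt(14) /30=0.06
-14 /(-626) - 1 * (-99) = 30994 /313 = 99.02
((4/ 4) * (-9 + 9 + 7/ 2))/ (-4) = -7/ 8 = -0.88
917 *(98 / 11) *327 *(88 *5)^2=517196803200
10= 10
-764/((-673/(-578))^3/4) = -590115286912/304821217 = -1935.94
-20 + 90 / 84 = -265 / 14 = -18.93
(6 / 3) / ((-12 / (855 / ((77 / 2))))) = -3.70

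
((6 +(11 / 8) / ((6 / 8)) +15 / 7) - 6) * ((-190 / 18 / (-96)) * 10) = 79325 / 18144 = 4.37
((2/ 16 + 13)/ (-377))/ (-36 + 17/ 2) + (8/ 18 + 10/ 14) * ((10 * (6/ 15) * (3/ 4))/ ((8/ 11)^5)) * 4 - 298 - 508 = -526257829975/ 713416704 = -737.66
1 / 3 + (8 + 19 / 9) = 94 / 9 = 10.44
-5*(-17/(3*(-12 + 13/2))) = -170/33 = -5.15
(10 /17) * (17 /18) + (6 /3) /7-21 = -1270 /63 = -20.16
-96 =-96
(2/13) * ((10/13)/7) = 20/1183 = 0.02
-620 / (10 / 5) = -310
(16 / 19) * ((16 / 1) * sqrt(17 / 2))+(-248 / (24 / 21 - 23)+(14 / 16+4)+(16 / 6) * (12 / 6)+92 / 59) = 1669205 / 72216+128 * sqrt(34) / 19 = 62.40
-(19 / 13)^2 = -361 / 169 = -2.14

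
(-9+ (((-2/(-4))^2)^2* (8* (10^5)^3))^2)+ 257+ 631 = 250000000000000000000000000879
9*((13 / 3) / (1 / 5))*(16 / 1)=3120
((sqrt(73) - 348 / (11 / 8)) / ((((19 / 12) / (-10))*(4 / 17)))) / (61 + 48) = 1419840 / 22781 - 510*sqrt(73) / 2071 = 60.22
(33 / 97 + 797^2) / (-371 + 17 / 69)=-2125728057 / 1240727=-1713.29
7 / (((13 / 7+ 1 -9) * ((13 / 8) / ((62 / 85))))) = -24304 / 47515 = -0.51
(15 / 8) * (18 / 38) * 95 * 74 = 24975 / 4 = 6243.75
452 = 452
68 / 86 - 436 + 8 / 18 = -168254 / 387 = -434.76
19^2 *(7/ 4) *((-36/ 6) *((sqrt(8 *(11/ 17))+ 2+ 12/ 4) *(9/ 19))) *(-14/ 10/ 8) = 25137 *sqrt(374)/ 680+ 25137/ 16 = 2285.95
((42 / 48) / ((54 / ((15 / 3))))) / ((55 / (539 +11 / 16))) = 5495 / 6912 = 0.79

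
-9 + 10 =1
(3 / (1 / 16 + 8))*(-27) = -10.05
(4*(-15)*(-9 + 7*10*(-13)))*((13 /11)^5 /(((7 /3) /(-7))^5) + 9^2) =-4255653809520 /161051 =-26424261.94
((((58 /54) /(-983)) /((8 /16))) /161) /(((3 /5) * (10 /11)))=-0.00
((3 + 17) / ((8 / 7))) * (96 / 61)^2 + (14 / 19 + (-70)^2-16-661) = 301678291 / 70699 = 4267.08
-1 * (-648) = 648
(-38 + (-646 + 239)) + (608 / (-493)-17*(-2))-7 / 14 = -406955 / 986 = -412.73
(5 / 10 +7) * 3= 45 / 2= 22.50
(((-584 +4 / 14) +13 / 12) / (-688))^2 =2395221481 / 3339915264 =0.72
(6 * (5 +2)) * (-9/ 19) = -378/ 19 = -19.89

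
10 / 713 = 0.01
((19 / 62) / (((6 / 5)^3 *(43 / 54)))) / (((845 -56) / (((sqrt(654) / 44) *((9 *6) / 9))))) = 2375 *sqrt(654) / 61701904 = 0.00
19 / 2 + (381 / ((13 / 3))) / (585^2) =9.50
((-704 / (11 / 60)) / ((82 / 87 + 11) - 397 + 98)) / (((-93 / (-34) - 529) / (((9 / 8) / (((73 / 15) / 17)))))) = -56181600 / 562426967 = -0.10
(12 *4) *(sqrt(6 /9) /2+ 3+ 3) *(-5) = -1440 - 40 *sqrt(6) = -1537.98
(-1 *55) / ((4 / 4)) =-55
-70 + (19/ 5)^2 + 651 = 595.44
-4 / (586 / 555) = -1110 / 293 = -3.79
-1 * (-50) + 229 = 279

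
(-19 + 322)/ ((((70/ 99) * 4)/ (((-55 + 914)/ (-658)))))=-25767423/ 184240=-139.86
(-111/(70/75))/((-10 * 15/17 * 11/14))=1887/110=17.15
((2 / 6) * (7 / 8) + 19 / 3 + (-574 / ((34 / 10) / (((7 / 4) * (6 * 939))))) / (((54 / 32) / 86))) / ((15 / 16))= -69220169954 / 765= -90483882.29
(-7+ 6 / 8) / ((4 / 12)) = -75 / 4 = -18.75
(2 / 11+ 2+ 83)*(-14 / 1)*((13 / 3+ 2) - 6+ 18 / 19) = -957614 / 627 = -1527.30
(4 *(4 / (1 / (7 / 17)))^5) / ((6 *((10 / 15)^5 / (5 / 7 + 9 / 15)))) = 572552064 / 7099285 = 80.65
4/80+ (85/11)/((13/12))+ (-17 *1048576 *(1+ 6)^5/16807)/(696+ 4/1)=-2548369251/100100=-25458.23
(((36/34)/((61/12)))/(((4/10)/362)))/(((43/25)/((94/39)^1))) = 153126000/579683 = 264.15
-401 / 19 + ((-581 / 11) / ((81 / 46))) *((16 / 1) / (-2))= 3705061 / 16929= 218.86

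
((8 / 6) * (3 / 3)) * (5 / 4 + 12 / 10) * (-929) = -45521 / 15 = -3034.73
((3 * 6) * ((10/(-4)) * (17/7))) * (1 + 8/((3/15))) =-31365/7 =-4480.71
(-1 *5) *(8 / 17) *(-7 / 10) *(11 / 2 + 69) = 2086 / 17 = 122.71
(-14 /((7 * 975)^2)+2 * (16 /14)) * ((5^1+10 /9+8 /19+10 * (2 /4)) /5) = 29994116056 /5689490625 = 5.27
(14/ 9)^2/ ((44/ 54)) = 98/ 33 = 2.97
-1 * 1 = -1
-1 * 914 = -914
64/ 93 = 0.69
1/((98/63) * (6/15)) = 1.61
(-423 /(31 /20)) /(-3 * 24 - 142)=4230 /3317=1.28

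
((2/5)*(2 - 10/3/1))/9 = -8/135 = -0.06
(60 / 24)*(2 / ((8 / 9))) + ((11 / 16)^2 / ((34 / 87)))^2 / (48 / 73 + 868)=27030976524297 / 4804068769792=5.63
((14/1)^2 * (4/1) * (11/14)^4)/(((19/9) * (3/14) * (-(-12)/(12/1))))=87846/133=660.50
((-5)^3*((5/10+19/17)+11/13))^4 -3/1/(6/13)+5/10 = 343361478833741585649/38167092496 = 8996270252.17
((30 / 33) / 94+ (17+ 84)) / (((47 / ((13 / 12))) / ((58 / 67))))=9843847 / 4884099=2.02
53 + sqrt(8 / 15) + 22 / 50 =2*sqrt(30) / 15 + 1336 / 25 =54.17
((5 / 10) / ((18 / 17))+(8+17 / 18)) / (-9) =-113 / 108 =-1.05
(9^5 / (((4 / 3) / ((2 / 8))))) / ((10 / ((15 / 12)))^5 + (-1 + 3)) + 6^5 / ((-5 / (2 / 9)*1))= -36205569 / 104864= -345.26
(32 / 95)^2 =1024 / 9025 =0.11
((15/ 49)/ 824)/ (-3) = -5/ 40376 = -0.00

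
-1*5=-5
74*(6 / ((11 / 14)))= 565.09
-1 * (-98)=98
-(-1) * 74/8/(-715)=-37/2860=-0.01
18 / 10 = 9 / 5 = 1.80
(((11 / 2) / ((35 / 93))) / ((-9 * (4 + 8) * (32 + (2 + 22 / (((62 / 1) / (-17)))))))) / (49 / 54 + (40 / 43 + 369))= -454553 / 34839499100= -0.00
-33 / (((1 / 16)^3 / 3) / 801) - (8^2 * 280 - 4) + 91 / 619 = -201067677689 / 619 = -324826619.85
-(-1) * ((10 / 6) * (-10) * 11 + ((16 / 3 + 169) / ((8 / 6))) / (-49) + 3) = -107605 / 588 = -183.00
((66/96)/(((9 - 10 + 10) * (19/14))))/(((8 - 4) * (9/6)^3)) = 77/18468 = 0.00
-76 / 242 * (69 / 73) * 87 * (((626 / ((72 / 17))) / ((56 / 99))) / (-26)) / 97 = 606897297 / 226818592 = 2.68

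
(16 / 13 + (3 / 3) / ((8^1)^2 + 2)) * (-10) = -5345 / 429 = -12.46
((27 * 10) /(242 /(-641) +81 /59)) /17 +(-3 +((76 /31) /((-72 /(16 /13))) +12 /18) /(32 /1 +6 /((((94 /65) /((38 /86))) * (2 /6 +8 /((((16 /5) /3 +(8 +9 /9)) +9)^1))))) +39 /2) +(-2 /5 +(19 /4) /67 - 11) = 77807288577988927247 /3679588463895098820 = 21.15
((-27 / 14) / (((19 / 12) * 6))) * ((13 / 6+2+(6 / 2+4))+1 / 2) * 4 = -180 / 19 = -9.47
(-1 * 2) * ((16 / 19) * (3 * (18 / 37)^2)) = -31104 / 26011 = -1.20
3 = 3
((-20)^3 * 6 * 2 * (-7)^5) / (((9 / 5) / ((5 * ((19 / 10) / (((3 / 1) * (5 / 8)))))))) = 40874624000 / 9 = 4541624888.89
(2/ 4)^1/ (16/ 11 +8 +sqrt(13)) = 44/ 711 - 121 * sqrt(13)/ 18486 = 0.04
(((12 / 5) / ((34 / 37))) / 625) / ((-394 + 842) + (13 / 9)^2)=0.00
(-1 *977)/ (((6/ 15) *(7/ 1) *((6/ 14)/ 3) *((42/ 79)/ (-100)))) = 9647875/ 21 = 459422.62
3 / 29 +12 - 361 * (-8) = 84103 / 29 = 2900.10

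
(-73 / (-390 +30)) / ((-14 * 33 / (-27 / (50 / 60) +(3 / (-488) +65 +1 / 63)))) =-365931991 / 25566710400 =-0.01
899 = 899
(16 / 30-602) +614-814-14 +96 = -10792 / 15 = -719.47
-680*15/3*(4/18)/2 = -377.78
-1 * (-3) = 3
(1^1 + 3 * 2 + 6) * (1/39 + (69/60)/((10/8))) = 922/75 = 12.29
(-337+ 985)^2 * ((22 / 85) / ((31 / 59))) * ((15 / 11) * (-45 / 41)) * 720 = -4816130918400 / 21607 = -222896788.93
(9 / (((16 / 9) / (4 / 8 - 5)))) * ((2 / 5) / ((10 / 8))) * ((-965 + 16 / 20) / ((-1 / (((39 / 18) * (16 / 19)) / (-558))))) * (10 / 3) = 1128114 / 14725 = 76.61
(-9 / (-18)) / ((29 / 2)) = 1 / 29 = 0.03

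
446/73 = 6.11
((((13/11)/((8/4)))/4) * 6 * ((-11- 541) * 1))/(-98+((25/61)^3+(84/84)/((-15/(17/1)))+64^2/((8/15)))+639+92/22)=-18324176130/308008531733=-0.06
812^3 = 535387328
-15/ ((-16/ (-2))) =-15/ 8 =-1.88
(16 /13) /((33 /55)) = 80 /39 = 2.05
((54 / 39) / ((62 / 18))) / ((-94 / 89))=-7209 / 18941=-0.38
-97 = -97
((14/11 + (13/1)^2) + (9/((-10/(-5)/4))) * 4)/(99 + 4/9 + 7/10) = 2.42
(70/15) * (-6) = -28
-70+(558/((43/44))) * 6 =144302/43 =3355.86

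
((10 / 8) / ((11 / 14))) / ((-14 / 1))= -5 / 44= -0.11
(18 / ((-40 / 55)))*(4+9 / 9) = -495 / 4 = -123.75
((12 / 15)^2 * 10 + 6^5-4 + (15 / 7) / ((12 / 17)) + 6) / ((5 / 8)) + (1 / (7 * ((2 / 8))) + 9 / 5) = 2180897 / 175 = 12462.27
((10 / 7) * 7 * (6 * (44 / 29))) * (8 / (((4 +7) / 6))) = 11520 / 29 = 397.24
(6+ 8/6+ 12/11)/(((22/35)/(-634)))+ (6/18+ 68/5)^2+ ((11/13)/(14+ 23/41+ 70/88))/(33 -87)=-244223267844583/29414352825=-8302.86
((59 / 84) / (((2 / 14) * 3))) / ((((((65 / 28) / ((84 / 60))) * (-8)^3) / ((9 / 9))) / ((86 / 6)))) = -124313 / 4492800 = -0.03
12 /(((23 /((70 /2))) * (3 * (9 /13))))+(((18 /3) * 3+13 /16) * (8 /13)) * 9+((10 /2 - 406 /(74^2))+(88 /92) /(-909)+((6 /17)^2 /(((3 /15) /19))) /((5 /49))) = 2794409825594 /11947962559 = 233.88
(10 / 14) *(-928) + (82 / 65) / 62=-9349313 / 14105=-662.84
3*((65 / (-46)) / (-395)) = 39 / 3634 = 0.01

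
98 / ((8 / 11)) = 539 / 4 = 134.75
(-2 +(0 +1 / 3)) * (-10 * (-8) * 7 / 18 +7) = -1715 / 27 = -63.52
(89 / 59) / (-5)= -89 / 295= -0.30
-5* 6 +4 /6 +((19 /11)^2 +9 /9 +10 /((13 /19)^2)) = -244708 /61347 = -3.99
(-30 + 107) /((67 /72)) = 5544 /67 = 82.75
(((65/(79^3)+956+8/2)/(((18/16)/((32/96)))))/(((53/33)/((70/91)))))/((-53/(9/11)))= -37865400400/18004305163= -2.10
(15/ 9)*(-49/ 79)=-245/ 237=-1.03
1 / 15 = 0.07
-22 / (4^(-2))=-352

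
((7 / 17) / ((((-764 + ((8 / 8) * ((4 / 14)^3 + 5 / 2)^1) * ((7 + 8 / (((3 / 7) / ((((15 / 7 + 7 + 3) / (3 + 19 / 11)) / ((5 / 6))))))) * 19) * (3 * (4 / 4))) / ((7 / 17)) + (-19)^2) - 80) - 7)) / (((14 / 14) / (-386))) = -168675052 / 22245607737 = -0.01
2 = 2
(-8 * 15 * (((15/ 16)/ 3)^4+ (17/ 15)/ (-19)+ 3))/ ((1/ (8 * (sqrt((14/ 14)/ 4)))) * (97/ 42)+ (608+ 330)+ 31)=-1157043153/ 3169168384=-0.37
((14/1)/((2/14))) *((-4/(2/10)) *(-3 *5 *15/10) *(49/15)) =144060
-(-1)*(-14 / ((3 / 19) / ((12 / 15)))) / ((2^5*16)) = -133 / 960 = -0.14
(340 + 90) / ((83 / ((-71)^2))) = 2167630 / 83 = 26116.02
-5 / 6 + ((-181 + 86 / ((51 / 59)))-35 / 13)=-112757 / 1326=-85.04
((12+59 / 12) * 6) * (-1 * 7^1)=-1421 / 2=-710.50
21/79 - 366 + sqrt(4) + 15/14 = -401105/1106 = -362.66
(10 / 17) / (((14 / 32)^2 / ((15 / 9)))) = 12800 / 2499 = 5.12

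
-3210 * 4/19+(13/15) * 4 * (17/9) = -1716604/2565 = -669.24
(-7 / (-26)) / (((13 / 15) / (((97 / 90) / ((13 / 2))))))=679 / 13182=0.05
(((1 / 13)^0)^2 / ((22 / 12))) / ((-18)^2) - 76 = -45143 / 594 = -76.00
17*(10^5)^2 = 170000000000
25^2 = 625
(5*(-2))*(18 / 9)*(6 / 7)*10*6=-7200 / 7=-1028.57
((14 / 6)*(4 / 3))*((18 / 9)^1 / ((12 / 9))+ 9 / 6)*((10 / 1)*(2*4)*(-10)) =-22400 / 3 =-7466.67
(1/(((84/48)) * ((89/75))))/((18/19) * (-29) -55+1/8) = -45600/7798091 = -0.01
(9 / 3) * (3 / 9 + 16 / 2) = 25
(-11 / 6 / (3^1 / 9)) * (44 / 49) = -4.94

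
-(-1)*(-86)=-86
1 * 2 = 2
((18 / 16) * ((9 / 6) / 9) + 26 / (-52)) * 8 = -5 / 2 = -2.50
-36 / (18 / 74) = -148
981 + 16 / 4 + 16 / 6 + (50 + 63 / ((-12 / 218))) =-641 / 6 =-106.83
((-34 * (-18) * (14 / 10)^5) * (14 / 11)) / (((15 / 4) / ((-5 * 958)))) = -183939034944 / 34375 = -5350953.74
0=0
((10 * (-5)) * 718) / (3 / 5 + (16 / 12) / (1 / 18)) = -179500 / 123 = -1459.35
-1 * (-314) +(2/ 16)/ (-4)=10047/ 32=313.97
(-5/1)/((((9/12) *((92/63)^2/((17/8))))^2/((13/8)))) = -32879930265/2292457472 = -14.34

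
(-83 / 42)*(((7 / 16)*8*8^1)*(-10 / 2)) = 830 / 3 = 276.67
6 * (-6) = -36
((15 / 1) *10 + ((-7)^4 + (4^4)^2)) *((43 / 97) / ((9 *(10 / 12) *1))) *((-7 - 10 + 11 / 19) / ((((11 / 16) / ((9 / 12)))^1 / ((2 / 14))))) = -10298.91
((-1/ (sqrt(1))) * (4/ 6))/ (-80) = 1/ 120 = 0.01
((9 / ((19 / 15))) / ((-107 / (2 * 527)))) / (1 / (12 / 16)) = -52.49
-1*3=-3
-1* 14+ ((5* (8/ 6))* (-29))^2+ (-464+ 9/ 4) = 1328473/ 36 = 36902.03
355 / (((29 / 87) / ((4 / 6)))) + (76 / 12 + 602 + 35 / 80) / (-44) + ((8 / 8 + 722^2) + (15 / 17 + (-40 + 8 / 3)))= 521944.71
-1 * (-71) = 71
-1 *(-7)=7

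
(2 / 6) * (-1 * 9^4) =-2187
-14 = -14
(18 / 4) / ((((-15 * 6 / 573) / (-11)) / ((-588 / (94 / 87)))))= -80609067 / 470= -171508.65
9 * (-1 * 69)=-621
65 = 65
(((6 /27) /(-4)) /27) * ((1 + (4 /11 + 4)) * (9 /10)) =-0.01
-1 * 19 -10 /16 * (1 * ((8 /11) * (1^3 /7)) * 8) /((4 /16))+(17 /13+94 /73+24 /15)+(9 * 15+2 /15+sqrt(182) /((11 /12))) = 12 * sqrt(182) /11+129614083 /1096095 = 132.97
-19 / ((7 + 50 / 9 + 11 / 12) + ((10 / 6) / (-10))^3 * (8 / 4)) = -1026 / 727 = -1.41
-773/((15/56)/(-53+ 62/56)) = 2246338/15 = 149755.87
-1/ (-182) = 1/ 182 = 0.01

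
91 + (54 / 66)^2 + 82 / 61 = 686534 / 7381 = 93.01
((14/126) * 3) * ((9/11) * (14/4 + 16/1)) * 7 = 819/22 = 37.23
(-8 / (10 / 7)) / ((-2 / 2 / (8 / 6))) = 112 / 15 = 7.47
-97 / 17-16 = -21.71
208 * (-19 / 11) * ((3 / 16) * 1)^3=-6669 / 2816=-2.37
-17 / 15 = -1.13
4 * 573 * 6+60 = 13812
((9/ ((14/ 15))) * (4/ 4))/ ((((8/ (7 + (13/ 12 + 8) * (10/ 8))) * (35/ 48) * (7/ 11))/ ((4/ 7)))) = 261657/ 9604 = 27.24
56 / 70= 4 / 5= 0.80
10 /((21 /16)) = 160 /21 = 7.62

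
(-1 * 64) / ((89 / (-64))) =4096 / 89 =46.02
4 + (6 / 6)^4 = 5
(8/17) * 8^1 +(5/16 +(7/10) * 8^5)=31200681/1360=22941.68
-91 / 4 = -22.75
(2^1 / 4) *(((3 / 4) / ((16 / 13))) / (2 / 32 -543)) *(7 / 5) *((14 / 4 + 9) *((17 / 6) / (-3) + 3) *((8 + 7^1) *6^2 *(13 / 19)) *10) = -7034625 / 94316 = -74.59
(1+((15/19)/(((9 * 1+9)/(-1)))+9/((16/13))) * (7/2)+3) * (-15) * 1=-268495/608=-441.60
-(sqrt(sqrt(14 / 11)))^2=-sqrt(154) / 11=-1.13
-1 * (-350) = 350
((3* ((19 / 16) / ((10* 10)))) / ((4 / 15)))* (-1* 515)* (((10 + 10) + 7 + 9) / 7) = -158517 / 448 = -353.83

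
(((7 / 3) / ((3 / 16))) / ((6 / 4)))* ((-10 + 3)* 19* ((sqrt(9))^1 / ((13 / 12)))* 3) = -119168 / 13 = -9166.77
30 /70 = 3 /7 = 0.43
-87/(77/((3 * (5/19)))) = -1305/1463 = -0.89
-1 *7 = -7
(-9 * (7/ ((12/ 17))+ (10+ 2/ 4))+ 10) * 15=-10425/ 4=-2606.25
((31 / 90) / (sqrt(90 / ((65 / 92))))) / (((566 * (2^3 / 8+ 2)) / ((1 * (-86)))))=-0.00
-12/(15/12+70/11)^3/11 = -92928/37595375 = -0.00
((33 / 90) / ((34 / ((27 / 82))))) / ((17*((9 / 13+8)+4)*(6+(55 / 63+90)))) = 2457 / 14462889400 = 0.00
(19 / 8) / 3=19 / 24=0.79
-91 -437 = -528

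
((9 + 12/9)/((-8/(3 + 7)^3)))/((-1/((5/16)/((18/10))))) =96875/432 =224.25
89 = 89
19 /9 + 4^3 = 66.11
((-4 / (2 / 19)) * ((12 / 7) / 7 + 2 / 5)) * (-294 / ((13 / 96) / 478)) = 1653069312 / 65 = 25431835.57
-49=-49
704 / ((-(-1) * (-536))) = -88 / 67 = -1.31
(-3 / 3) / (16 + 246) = -1 / 262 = -0.00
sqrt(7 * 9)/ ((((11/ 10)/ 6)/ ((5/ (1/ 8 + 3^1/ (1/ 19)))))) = 7200 * sqrt(7)/ 5027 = 3.79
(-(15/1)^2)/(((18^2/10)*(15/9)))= -25/6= -4.17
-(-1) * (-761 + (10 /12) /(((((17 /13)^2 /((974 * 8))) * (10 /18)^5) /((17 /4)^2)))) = 1619018699 /1250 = 1295214.96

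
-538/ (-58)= 269/ 29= 9.28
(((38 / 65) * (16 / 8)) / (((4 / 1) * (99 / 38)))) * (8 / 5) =5776 / 32175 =0.18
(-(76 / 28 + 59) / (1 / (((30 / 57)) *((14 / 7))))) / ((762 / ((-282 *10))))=4060800 / 16891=240.41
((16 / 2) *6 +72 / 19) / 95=984 / 1805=0.55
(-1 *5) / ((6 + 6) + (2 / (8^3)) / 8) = -10240 / 24577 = -0.42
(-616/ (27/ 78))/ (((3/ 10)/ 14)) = -83045.93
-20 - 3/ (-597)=-3979/ 199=-19.99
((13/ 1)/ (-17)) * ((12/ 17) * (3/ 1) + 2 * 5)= -2678/ 289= -9.27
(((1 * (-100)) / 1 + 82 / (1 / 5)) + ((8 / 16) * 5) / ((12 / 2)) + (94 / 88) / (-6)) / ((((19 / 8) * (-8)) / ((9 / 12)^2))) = -245709 / 26752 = -9.18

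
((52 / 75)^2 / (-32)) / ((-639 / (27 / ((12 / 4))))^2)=-169 / 56711250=-0.00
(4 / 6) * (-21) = -14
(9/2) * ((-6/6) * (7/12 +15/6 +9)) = -435/8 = -54.38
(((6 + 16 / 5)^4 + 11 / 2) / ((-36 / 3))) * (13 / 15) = -116503231 / 225000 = -517.79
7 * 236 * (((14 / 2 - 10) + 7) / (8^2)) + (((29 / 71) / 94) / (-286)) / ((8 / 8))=103.25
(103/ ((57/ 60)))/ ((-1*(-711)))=2060/ 13509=0.15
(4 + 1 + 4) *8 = 72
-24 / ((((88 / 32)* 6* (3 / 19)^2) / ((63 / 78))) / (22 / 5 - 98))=242592 / 55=4410.76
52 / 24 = 13 / 6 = 2.17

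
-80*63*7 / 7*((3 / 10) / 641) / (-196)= 54 / 4487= 0.01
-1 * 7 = -7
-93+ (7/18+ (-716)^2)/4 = 9221119/72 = 128071.10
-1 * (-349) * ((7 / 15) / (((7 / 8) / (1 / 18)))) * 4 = 5584 / 135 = 41.36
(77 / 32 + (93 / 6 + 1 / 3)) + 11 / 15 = 18.97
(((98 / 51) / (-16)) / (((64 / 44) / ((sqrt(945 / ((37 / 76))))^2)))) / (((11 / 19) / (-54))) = 150444945 / 10064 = 14948.82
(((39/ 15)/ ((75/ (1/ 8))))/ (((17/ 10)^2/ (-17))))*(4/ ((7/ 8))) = -208/ 1785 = -0.12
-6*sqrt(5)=-13.42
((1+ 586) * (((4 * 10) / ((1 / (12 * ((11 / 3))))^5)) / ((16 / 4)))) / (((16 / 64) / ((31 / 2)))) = 60019610562560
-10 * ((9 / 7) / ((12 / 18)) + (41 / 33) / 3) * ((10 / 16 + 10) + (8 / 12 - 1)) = -4010045 / 16632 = -241.10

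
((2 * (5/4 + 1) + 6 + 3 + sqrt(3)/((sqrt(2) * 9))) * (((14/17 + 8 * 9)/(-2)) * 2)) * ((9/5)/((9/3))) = -50139/85 - 619 * sqrt(6)/255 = -595.82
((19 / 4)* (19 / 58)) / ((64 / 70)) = 12635 / 7424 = 1.70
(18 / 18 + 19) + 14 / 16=167 / 8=20.88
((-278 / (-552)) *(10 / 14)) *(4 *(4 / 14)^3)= 5560 / 165669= 0.03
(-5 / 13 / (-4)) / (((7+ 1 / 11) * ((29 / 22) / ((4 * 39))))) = 605 / 377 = 1.60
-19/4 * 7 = -133/4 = -33.25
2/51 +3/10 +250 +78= 167453/510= 328.34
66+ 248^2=61570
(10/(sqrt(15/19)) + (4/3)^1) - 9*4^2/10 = -196/15 + 2*sqrt(285)/3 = -1.81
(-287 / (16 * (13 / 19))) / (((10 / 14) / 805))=-6145531 / 208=-29545.82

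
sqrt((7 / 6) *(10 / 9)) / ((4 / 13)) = 13 *sqrt(105) / 36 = 3.70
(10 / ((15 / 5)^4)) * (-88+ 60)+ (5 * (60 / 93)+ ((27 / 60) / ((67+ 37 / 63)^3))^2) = -1382680784901126518667617281 / 5986054225721828217867033600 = -0.23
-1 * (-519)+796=1315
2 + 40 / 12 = 5.33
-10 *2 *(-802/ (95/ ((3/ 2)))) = 4812/ 19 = 253.26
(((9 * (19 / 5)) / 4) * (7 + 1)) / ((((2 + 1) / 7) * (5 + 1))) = 133 / 5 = 26.60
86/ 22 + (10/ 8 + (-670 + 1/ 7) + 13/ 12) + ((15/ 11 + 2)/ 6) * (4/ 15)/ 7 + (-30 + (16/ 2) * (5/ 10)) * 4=-2659711/ 3465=-767.59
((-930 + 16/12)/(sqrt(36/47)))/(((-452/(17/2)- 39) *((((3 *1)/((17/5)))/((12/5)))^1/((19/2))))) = 15297926 *sqrt(47)/352575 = 297.46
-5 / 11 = -0.45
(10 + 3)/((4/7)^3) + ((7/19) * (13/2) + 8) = 97361/1216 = 80.07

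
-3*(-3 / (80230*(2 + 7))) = 1 / 80230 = 0.00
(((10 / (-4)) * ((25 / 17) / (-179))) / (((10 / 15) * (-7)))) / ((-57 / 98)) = 875 / 115634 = 0.01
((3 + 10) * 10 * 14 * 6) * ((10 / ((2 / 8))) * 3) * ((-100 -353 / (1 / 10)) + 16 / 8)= -4754131200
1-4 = -3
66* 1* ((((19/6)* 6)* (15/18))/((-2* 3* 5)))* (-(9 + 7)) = 557.33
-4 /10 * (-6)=12 /5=2.40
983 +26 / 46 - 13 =22323 / 23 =970.57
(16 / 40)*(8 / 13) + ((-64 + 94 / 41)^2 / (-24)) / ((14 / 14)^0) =-103853249 / 655590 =-158.41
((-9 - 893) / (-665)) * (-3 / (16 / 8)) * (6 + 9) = -4059 / 133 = -30.52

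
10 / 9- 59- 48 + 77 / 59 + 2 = -54472 / 531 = -102.58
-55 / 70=-11 / 14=-0.79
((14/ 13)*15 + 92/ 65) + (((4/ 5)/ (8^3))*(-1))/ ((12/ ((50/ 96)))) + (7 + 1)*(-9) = -54.43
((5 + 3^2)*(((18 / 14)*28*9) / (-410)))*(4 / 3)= -14.75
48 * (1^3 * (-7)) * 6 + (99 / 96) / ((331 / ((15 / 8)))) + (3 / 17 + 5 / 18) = -26130684841 / 12964608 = -2015.54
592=592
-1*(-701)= 701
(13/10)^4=28561/10000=2.86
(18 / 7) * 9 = 162 / 7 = 23.14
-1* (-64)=64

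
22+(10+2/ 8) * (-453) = -18485/ 4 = -4621.25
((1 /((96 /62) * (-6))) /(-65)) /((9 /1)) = 31 /168480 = 0.00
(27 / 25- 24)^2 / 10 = 328329 / 6250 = 52.53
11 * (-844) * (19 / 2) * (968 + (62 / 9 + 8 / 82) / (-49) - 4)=-1537071174188 / 18081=-85010296.68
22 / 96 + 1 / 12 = 5 / 16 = 0.31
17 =17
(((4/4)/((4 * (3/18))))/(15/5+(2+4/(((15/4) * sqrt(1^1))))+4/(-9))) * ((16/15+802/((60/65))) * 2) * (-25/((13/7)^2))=-287719425/85514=-3364.59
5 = 5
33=33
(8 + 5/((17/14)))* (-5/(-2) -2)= 103/17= 6.06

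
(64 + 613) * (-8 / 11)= -492.36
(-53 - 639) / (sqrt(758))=-346 * sqrt(758) / 379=-25.13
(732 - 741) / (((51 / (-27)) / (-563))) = -45603 / 17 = -2682.53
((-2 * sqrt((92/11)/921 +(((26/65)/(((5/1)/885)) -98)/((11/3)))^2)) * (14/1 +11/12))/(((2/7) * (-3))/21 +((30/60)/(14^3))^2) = 5391147776 * sqrt(35306222781)/186812246115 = 5422.52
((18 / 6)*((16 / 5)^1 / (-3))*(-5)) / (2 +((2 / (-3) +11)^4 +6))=1296 / 924169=0.00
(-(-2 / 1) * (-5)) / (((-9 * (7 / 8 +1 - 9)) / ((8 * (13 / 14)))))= -4160 / 3591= -1.16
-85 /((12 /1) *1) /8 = -85 /96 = -0.89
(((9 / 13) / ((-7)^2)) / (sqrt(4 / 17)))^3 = 12393 * sqrt(17) / 2067798824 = 0.00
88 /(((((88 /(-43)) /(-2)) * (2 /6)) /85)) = 21930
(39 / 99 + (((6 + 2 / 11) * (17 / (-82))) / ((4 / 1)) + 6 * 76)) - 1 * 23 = 1171897 / 2706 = 433.07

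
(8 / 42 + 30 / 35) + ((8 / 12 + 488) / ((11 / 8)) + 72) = 428.44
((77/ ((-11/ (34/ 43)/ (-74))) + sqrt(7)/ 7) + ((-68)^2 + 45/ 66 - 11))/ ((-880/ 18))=-42768063/ 416240 - 9* sqrt(7)/ 3080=-102.76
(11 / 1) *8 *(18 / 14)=792 / 7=113.14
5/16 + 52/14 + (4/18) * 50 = 15259/1008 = 15.14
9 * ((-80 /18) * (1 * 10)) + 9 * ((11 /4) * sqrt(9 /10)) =-400 + 297 * sqrt(10) /40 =-376.52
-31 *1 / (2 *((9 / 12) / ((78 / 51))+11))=-1.35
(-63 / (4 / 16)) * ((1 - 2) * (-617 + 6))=-153972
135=135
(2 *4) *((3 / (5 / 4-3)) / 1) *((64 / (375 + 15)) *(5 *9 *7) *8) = -5671.38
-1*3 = -3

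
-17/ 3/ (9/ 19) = -323/ 27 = -11.96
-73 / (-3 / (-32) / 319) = -745184 / 3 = -248394.67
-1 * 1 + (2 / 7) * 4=1 / 7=0.14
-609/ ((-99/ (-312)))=-21112/ 11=-1919.27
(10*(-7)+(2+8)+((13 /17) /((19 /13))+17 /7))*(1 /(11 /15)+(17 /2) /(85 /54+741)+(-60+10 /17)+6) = 4575458628884 /1541285263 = 2968.60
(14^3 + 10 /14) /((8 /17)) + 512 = 355293 /56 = 6344.52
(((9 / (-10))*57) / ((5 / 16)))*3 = -12312 / 25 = -492.48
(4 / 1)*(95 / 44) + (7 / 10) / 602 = 81711 / 9460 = 8.64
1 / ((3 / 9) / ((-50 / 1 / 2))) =-75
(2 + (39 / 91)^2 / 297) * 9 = 9705 / 539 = 18.01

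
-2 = -2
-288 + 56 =-232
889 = 889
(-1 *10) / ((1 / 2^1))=-20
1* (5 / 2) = 5 / 2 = 2.50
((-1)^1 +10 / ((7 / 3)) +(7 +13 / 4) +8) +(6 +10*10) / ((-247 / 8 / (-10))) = 386381 / 6916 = 55.87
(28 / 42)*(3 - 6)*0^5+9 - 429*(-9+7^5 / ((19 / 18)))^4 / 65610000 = -874330959064896285 / 2085136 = -419316034572.76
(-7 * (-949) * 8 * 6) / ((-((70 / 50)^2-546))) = 1138800 / 1943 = 586.10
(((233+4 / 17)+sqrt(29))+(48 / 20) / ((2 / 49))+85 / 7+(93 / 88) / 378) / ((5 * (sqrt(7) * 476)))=sqrt(7) * (942480 * sqrt(29)+286684459) / 15701716800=0.05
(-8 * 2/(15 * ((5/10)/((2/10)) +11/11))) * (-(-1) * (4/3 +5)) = -608/315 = -1.93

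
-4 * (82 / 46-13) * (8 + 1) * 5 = 46440 / 23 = 2019.13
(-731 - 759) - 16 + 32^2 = -482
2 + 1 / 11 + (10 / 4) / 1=101 / 22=4.59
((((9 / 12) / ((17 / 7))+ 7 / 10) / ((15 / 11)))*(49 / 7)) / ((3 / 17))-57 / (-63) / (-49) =9053273 / 308700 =29.33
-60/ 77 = -0.78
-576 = -576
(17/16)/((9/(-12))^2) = 17/9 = 1.89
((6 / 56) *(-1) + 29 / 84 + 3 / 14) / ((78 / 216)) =114 / 91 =1.25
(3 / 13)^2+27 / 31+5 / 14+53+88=10435769 / 73346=142.28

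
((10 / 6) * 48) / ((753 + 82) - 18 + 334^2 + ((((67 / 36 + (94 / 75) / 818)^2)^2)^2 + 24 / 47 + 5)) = 1267401989438540154207913124901600000000000000000 / 1782654768352858951822018111425825231475261656625007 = 0.00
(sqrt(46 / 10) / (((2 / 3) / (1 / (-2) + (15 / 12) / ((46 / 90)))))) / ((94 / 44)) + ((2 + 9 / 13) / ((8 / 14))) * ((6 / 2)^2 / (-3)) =-735 / 52 + 5907 * sqrt(115) / 21620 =-11.20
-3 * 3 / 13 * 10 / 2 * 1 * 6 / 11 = -270 / 143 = -1.89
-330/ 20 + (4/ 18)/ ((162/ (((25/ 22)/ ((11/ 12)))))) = -970199/ 58806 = -16.50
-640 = -640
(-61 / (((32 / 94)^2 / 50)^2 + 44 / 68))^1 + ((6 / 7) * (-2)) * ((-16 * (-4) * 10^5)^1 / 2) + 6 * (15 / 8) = -5485797.31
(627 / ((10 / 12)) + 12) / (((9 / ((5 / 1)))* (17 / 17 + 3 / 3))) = 212.33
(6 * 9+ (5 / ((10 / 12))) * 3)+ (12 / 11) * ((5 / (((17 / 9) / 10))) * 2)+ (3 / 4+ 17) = 110333 / 748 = 147.50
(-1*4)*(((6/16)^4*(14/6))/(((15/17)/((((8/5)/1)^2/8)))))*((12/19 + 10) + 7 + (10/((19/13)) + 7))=-2.11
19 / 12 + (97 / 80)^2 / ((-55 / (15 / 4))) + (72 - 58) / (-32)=883319 / 844800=1.05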